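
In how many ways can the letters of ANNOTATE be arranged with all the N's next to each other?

Treat the 2 copies of N as a single block. The multiset to arrange is then {NN, A, A, E, O, T, T}, 7 items in all.
That gives (7)!/(2!·2!) = 1260 arrangements.

1260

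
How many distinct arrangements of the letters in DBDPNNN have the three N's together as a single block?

60

Treat the 3 copies of N as a single block. The multiset to arrange is then {NNN, B, D, D, P}, 5 items in all.
That gives (5)!/(2!) = 60 arrangements.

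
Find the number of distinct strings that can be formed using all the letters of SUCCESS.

The 7 letters of SUCCESS have repeats: C appearing twice and S appearing 3 times.
Dividing 7! = 5040 by 3!·2! = 12 for the repeated letters gives 420.

420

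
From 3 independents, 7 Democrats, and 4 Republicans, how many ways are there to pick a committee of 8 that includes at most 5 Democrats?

Split by how many Democrats are chosen (0 through 5).
Sum: C(7,0)·C(7,8) + C(7,1)·C(7,7) + C(7,2)·C(7,6) + C(7,3)·C(7,5) + C(7,4)·C(7,4) + C(7,5)·C(7,3) = 0 + 7 + 147 + 735 + 1225 + 735 = 2849.

2849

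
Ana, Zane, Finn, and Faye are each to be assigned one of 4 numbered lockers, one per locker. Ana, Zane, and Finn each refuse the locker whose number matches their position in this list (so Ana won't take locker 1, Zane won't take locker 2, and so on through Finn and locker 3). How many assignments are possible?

Let Aᵢ (for i ∈ {1, 2, 3}) be the placements that put person i in their forbidden locker. Any j of these fix j positions, leaving (4−j)! ways to fill the rest, and there are C(3,j) ways to pick which j.
By inclusion–exclusion, the number of valid placements is Σ_{j=0}^{3} (−1)^j C(3,j)·(4−j)!.
Computing: 24 − 18 + 6 − 1 = 11.

11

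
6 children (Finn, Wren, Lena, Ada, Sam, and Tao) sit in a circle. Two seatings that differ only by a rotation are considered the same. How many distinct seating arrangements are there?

Seat Finn anywhere (absorbing the rotational symmetry), then permute the other 5: (5)! = 120.

120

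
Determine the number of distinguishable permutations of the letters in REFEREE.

105

REFEREE has 7 letters with E appearing 4 times and R appearing twice.
Dividing 7! = 5040 by 4!·2! = 48 for the repeated letters gives 105.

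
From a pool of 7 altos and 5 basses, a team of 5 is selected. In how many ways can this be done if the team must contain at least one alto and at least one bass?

Total 5-person selections from all 12: C(12,5) = 792.
Subtract selections that omit an entire group: no altos → C(5,5) = 1; no basses → C(7,5) = 21.
Both groups omitted at once is impossible, so 792 − 22 = 770.

770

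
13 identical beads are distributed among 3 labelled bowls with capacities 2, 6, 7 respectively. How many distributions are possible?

6

Ignoring the caps, the number of non-negative solutions to x_1+…+x_3 = 13 is C(15,2) = 105.
Subtract solutions that violate a single cap (substitute x_i' = x_i − (cap_i+1)): x_1 ≥ 3 gives C(12,2) = 66; x_2 ≥ 7 gives C(8,2) = 28; x_3 ≥ 8 gives C(7,2) = 21. Together 115.
Add back pairs where two caps are both exceeded: 10 + 6 + 0 = 16.
By inclusion–exclusion the count is 105 − 115 + 16 = 6.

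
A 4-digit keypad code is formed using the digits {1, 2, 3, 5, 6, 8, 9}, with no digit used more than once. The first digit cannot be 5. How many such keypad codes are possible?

720

The first digit has 7−1 = 6 choices (anything except 5).
The remaining 3 digits are filled from the other 6 symbols without repetition: 6 × 5 × 4 = 120.
Total: 6 × 120 = 720.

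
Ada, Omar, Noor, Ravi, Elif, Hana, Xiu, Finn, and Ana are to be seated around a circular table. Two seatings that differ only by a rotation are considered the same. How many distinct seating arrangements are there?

40320

Around a circle, 9 distinct people have 9!/9 = (8)! = 40320 rotationally distinct seatings.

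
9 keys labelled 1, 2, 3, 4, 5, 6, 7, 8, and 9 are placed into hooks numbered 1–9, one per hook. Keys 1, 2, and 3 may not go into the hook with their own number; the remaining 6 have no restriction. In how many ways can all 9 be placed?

256320

Let Aᵢ (for i ∈ {1, 2, 3}) be the placements that put key i in its forbidden hook. Any j of these fix j positions, leaving (9−j)! ways to fill the rest, and there are C(3,j) ways to pick which j.
By inclusion–exclusion, the number of valid placements is Σ_{j=0}^{3} (−1)^j C(3,j)·(9−j)!.
Computing: 362880 − 120960 + 15120 − 720 = 256320.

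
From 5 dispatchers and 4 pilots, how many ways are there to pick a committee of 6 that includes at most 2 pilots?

Split by how many pilots are chosen (0 through 2).
Sum: C(4,0)·C(5,6) + C(4,1)·C(5,5) + C(4,2)·C(5,4) = 0 + 4 + 30 = 34.

34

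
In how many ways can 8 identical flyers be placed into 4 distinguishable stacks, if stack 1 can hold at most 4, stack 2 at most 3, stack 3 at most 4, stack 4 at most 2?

40

Without the upper bounds there are C(11,3) = 165 ways to split 8 among 4 stacks.
Subtract solutions that violate a single cap (substitute x_i' = x_i − (cap_i+1)): x_1 ≥ 5 gives C(6,3) = 20; x_2 ≥ 4 gives C(7,3) = 35; x_3 ≥ 5 gives C(6,3) = 20; x_4 ≥ 3 gives C(8,3) = 56. Together 131.
Add back pairs where two caps are both exceeded: 0 + 0 + 1 + 0 + 4 + 1 = 6.
By inclusion–exclusion the count is 165 − 131 + 6 = 40.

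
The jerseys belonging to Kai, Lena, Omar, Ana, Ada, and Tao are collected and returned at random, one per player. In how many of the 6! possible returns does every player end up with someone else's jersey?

Let Aᵢ be the assignments in which player i gets their old jersey. We want the size of the complement of A₁∪…∪A_6.
By inclusion–exclusion this is Σ_{j=0}^{6} (−1)^j C(6,j)·(6−j)!.
Computing: 720 − 720 + 360 − 120 + 30 − 6 + 1 = 265.

265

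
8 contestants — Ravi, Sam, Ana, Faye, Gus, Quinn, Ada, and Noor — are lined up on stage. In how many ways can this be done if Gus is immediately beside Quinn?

Treat {Gus, Quinn} as a single unit. There are 7 units to order, and the pair itself can be ordered 2 ways.
So the count is 2·(7)! = 10080.

10080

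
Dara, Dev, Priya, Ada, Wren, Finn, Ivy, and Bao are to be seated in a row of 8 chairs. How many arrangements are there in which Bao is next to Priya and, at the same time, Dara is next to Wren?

2880

Treat {Bao,Priya} as one block (2 orders) and {Dara,Wren} as another (2 orders).
That leaves 6 units to arrange: 2 × 2 × 6! = 4 × 720 = 2880.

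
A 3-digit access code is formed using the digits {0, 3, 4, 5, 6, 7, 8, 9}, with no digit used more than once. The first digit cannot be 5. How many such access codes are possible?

294

The first digit has 8−1 = 7 choices (anything except 5).
The remaining 2 digits are filled from the other 7 symbols without repetition: 7 × 6 = 42.
Total: 7 × 42 = 294.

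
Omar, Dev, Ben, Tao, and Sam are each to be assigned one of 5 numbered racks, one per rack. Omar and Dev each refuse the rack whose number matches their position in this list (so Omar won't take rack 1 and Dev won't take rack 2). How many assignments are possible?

Let Aᵢ (for i ∈ {1, 2}) be the placements that put person i in their forbidden rack. Any j of these fix j positions, leaving (5−j)! ways to fill the rest, and there are C(2,j) ways to pick which j.
By inclusion–exclusion, the number of valid placements is Σ_{j=0}^{2} (−1)^j C(2,j)·(5−j)!.
Computing: 120 − 48 + 6 = 78.

78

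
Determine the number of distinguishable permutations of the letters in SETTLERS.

5040

SETTLERS has 8 letters with E appearing twice, S appearing twice, and T appearing twice.
The number of distinct arrangements is 8!/(2!·2!·2!) = 40320/8 = 5040.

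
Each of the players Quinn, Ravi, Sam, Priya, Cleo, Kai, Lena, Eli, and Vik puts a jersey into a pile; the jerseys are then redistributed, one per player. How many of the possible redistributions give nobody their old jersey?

Count assignments avoiding every fixed point. For any j of the 9 players fixed to their old jersey, the other 9−j can be arranged in (9−j)! ways.
By inclusion–exclusion this is Σ_{j=0}^{9} (−1)^j C(9,j)·(9−j)!.
Computing: 362880 − 362880 + 181440 − 60480 + 15120 − 3024 + 504 − 72 + 9 − 1 = 133496.

133496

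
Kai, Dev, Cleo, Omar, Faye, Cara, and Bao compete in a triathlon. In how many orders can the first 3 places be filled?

There are 7 choices for 1st place, 6 for 2nd, and 5 for 3rd.
That gives 7 × 6 × 5 = 210.

210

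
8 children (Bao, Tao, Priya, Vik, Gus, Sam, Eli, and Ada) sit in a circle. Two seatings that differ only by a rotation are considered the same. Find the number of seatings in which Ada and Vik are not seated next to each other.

3600

Without the restriction there are (7)! = 5040 seatings.
Those with Ada next to Vik: fuse the pair into one unit and seat 7 units around a circle — 2·(6)! = 1440.
Subtracting, 5040 − 1440 = 3600.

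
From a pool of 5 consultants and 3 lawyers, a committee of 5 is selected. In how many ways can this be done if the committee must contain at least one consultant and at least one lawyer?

55

Unrestricted: C(8,5) = 56 ways to pick any 5 of the 8.
Selections missing a whole group: no consultants → C(3,5) = 0; no lawyers → C(5,5) = 1.
Both groups omitted at once is impossible, so 56 − 1 = 55.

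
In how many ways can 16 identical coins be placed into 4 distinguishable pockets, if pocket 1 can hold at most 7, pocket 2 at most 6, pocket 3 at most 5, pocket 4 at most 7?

182

Without the upper bounds there are C(19,3) = 969 ways to split 16 among 4 pockets.
Subtract solutions that violate a single cap (substitute x_i' = x_i − (cap_i+1)): x_1 ≥ 8 gives C(11,3) = 165; x_2 ≥ 7 gives C(12,3) = 220; x_3 ≥ 6 gives C(13,3) = 286; x_4 ≥ 8 gives C(11,3) = 165. Together 836.
Add back pairs where two caps are both exceeded: 4 + 10 + 1 + 20 + 4 + 10 = 49.
By inclusion–exclusion the count is 969 − 836 + 49 = 182.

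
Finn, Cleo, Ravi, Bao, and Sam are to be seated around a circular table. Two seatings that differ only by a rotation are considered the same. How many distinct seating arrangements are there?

24

Around a circle, 5 distinct people have 5!/5 = (4)! = 24 rotationally distinct seatings.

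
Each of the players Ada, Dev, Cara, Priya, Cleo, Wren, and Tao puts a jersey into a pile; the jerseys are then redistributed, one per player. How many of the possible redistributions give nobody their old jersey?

Let Aᵢ be the assignments in which player i gets their old jersey. We want the size of the complement of A₁∪…∪A_7.
By inclusion–exclusion this is Σ_{j=0}^{7} (−1)^j C(7,j)·(7−j)!.
Computing: 5040 − 5040 + 2520 − 840 + 210 − 42 + 7 − 1 = 1854.

1854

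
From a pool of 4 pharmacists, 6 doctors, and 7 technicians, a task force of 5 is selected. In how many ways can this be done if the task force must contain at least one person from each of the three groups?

Total 5-person selections from all 17: C(17,5) = 6188.
Selections missing a whole group: no pharmacists → C(13,5) = 1287; no doctors → C(11,5) = 462; no technicians → C(10,5) = 252.
Add back selections omitting two groups (i.e. drawn from a single group): C(4,5) + C(6,5) + C(7,5) = 27.
By inclusion–exclusion: 6188 − 2001 + 27 = 4214.

4214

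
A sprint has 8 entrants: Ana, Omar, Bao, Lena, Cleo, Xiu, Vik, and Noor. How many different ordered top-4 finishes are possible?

1680

There are 8 choices for 1st place, 7 for 2nd, and so on down to 5 for position 4.
That gives 8 × 7 × 6 × 5 = 1680.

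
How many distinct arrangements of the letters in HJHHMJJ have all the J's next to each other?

Treat the 3 copies of J as a single block. The multiset to arrange is then {JJJ, H, H, H, M}, 5 items in all.
That gives (5)!/(3!) = 20 arrangements.

20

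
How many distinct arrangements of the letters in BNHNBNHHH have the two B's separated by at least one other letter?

980

There are 9!/(4!·3!·2!) = 1260 arrangements of BNHNBNHHH in total.
If the two B's are adjacent, glue them into one block, leaving 8 items to arrange: (8)!/(4!·3!) = 280 ways.
Hence 1260 − 280 = 980.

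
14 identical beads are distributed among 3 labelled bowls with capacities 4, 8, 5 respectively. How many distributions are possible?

Without the upper bounds there are C(16,2) = 120 ways to split 14 among 3 bowls.
Subtract solutions that violate a single cap (substitute x_i' = x_i − (cap_i+1)): x_1 ≥ 5 gives C(11,2) = 55; x_2 ≥ 9 gives C(7,2) = 21; x_3 ≥ 6 gives C(10,2) = 45. Together 121.
Add back pairs where two caps are both exceeded: 1 + 10 + 0 = 11.
By inclusion–exclusion the count is 120 − 121 + 11 = 10.

10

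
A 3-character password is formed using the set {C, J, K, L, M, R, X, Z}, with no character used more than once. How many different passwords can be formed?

Choose and order 3 of the 8 symbols: the first character has 8 options, the next 7, then 6.
8 × 7 × 6 = 336.

336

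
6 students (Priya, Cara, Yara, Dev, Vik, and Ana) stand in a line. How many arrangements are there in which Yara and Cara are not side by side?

There are 6! = 720 arrangements in all. If Yara and Cara are adjacent, merging them into one block gives 2·(5)! = 240 arrangements.
Complementary counting: 720 − 240 = 480.

480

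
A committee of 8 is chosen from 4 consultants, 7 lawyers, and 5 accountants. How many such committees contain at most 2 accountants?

Split by how many accountants are chosen (0 through 2).
Sum: C(5,0)·C(11,8) + C(5,1)·C(11,7) + C(5,2)·C(11,6) = 165 + 1650 + 4620 = 6435.

6435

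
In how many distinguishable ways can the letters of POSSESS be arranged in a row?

210

Letter multiplicities in POSSESS: E×1, O×1, P×1, S×4.
The number of distinct arrangements is 7!/(4!) = 5040/24 = 210.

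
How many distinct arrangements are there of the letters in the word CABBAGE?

Letter multiplicities in CABBAGE: A×2, B×2, C×1, E×1, G×1.
Dividing 7! = 5040 by 2!·2! = 4 for the repeated letters gives 1260.

1260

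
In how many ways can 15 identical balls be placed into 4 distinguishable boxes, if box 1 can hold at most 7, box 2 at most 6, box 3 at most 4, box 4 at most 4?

By stars and bars, unrestricted non-negative solutions to x_1+…+x_4 = 15 number C(15+3,3) = 816.
Subtract solutions that violate a single cap (substitute x_i' = x_i − (cap_i+1)): x_1 ≥ 8 gives C(10,3) = 120; x_2 ≥ 7 gives C(11,3) = 165; x_3 ≥ 5 gives C(13,3) = 286; x_4 ≥ 5 gives C(13,3) = 286. Together 857.
Add back pairs where two caps are both exceeded: 1 + 10 + 10 + 20 + 20 + 56 = 117.
By inclusion–exclusion the count is 816 − 857 + 117 = 76.

76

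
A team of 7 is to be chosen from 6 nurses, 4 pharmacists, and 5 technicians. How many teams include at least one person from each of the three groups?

Unrestricted: C(15,7) = 6435 ways to pick any 7 of the 15.
Subtract selections that omit an entire group: no nurses → C(9,7) = 36; no pharmacists → C(11,7) = 330; no technicians → C(10,7) = 120.
Add back selections omitting two groups (i.e. drawn from a single group): C(6,7) + C(4,7) + C(5,7) = 0.
By inclusion–exclusion: 6435 − 486 + 0 = 5949.

5949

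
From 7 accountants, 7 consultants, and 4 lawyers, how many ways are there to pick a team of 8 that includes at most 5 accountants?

43362

Split by how many accountants are chosen (0 through 5).
Sum: C(7,0)·C(11,8) + C(7,1)·C(11,7) + C(7,2)·C(11,6) + C(7,3)·C(11,5) + C(7,4)·C(11,4) + C(7,5)·C(11,3) = 165 + 2310 + 9702 + 16170 + 11550 + 3465 = 43362.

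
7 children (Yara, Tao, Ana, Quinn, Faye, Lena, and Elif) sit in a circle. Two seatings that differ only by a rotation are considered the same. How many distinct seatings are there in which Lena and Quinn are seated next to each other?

240

Treat {Lena, Quinn} as one unit (2 internal orders) and seat the resulting 6 units around the table: (5)! circular arrangements.
So 2 × (5)! = 2 × 120 = 240.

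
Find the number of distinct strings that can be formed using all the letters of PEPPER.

Letter multiplicities in PEPPER: E×2, P×3, R×1.
The number of distinct arrangements is 6!/(3!·2!) = 720/12 = 60.

60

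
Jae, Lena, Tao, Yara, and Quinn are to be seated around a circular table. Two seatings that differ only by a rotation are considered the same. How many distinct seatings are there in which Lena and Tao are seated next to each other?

12

Glue Lena and Tao into a block (2 internal orders). Seating 4 units around a circle gives (3)! arrangements.
So 2 × (3)! = 2 × 6 = 12.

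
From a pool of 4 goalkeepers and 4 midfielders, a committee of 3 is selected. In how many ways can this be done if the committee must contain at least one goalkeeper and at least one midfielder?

Unrestricted: C(8,3) = 56 ways to pick any 3 of the 8.
Subtract selections that omit an entire group: no goalkeepers → C(4,3) = 4; no midfielders → C(4,3) = 4.
Both groups omitted at once is impossible, so 56 − 8 = 48.

48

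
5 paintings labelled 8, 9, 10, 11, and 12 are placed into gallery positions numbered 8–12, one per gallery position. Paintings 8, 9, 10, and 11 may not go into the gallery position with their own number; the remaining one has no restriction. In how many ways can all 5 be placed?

53

Let Aᵢ (for 8 ≤ i ≤ 11) be the placements that put painting i in its forbidden gallery position. Any j of these fix j positions, leaving (5−j)! ways to fill the rest, and there are C(4,j) ways to pick which j.
By inclusion–exclusion, the number of valid placements is Σ_{j=0}^{4} (−1)^j C(4,j)·(5−j)!.
Computing: 120 − 96 + 36 − 8 + 1 = 53.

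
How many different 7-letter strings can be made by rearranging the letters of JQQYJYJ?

Letter multiplicities in JQQYJYJ: J×3, Q×2, Y×2.
The number of distinct arrangements is 7!/(3!·2!·2!) = 5040/24 = 210.

210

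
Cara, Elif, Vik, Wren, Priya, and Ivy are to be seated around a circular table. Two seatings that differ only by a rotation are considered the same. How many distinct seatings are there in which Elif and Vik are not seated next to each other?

72

All circular seatings of 6 people number (5)! = 120.
Those with Elif next to Vik: fuse the pair into one unit and seat 5 units around a circle — 2·(4)! = 48.
Subtracting, 120 − 48 = 72.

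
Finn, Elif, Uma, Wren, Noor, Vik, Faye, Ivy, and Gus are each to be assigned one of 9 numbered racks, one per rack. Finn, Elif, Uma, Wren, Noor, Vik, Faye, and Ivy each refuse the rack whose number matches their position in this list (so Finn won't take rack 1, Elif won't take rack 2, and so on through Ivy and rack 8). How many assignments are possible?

Let Aᵢ (for 1 ≤ i ≤ 8) be the placements that put person i in their forbidden rack. Any j of these fix j positions, leaving (9−j)! ways to fill the rest, and there are C(8,j) ways to pick which j.
By inclusion–exclusion, the number of valid placements is Σ_{j=0}^{8} (−1)^j C(8,j)·(9−j)!.
Computing: 362880 − 322560 + 141120 − 40320 + 8400 − 1344 + 168 − 16 + 1 = 148329.

148329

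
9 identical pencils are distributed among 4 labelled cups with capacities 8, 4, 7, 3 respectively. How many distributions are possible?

125

Without the upper bounds there are C(12,3) = 220 ways to split 9 among 4 cups.
Subtract solutions that violate a single cap (substitute x_i' = x_i − (cap_i+1)): x_1 ≥ 9 gives C(3,3) = 1; x_2 ≥ 5 gives C(7,3) = 35; x_3 ≥ 8 gives C(4,3) = 4; x_4 ≥ 4 gives C(8,3) = 56. Together 96.
Add back pairs where two caps are both exceeded: 0 + 0 + 0 + 0 + 1 + 0 = 1.
By inclusion–exclusion the count is 220 − 96 + 1 = 125.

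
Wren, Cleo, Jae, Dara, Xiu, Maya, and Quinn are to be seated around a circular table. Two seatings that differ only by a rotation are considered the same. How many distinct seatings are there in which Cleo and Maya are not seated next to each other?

Without the restriction there are (6)! = 720 seatings.
Seatings with Cleo beside Maya: treat them as a block with 2 internal orders, giving 2 × (5)! = 240.
Subtracting, 720 − 240 = 480.

480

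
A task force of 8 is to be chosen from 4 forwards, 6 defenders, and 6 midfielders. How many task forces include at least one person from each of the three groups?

With no constraint there are C(16,8) = 12870 possible selections.
Selections missing a whole group: no forwards → C(12,8) = 495; no defenders → C(10,8) = 45; no midfielders → C(10,8) = 45.
Add back selections omitting two groups (i.e. drawn from a single group): C(4,8) + C(6,8) + C(6,8) = 0.
By inclusion–exclusion: 12870 − 585 + 0 = 12285.

12285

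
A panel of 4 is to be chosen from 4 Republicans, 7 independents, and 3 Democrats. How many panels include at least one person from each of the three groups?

462

Total 4-person selections from all 14: C(14,4) = 1001.
Selections missing a whole group: no Republicans → C(10,4) = 210; no independents → C(7,4) = 35; no Democrats → C(11,4) = 330.
Add back selections omitting two groups (i.e. drawn from a single group): C(4,4) + C(7,4) + C(3,4) = 36.
By inclusion–exclusion: 1001 − 575 + 36 = 462.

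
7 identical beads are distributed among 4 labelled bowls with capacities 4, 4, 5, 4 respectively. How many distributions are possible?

86

Ignoring the caps, the number of non-negative solutions to x_1+…+x_4 = 7 is C(10,3) = 120.
Subtract solutions that violate a single cap (substitute x_i' = x_i − (cap_i+1)): x_1 ≥ 5 gives C(5,3) = 10; x_2 ≥ 5 gives C(5,3) = 10; x_3 ≥ 6 gives C(4,3) = 4; x_4 ≥ 5 gives C(5,3) = 10. Together 34.
No two caps can be exceeded simultaneously, so the pair terms are all 0.
By inclusion–exclusion the count is 120 − 34 + 0 = 86.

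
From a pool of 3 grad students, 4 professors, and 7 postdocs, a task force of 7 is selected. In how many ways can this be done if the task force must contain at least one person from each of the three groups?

2982

Total 7-person selections from all 14: C(14,7) = 3432.
Selections missing a whole group: no grad students → C(11,7) = 330; no professors → C(10,7) = 120; no postdocs → C(7,7) = 1.
Add back selections omitting two groups (i.e. drawn from a single group): C(3,7) + C(4,7) + C(7,7) = 1.
By inclusion–exclusion: 3432 − 451 + 1 = 2982.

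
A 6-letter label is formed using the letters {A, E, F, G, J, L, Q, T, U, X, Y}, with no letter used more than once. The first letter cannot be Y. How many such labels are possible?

302400

The first letter has 11−1 = 10 choices (anything except Y).
The remaining 5 letters are filled from the other 10 symbols without repetition: 10 × 9 × 8 × 7 × 6 = 30240.
Total: 10 × 30240 = 302400.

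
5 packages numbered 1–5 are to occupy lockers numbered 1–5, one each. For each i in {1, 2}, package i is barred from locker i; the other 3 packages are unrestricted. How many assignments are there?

78

Let Aᵢ (for i ∈ {1, 2}) be the placements that put package i in its forbidden locker. Any j of these fix j positions, leaving (5−j)! ways to fill the rest, and there are C(2,j) ways to pick which j.
By inclusion–exclusion, the number of valid placements is Σ_{j=0}^{2} (−1)^j C(2,j)·(5−j)!.
Computing: 120 − 48 + 6 = 78.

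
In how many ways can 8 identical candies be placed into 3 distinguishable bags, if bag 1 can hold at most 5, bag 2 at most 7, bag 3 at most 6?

Without the upper bounds there are C(10,2) = 45 ways to split 8 among 3 bags.
Subtract solutions that violate a single cap (substitute x_i' = x_i − (cap_i+1)): x_1 ≥ 6 gives C(4,2) = 6; x_2 ≥ 8 gives C(2,2) = 1; x_3 ≥ 7 gives C(3,2) = 3. Together 10.
No two caps can be exceeded simultaneously, so the pair terms are all 0.
By inclusion–exclusion the count is 45 − 10 + 0 = 35.

35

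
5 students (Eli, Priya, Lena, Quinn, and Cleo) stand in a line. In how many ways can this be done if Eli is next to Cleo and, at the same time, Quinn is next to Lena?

24

Treat {Eli,Cleo} as one block (2 orders) and {Quinn,Lena} as another (2 orders).
That leaves 3 units to arrange: 2 × 2 × 3! = 4 × 6 = 24.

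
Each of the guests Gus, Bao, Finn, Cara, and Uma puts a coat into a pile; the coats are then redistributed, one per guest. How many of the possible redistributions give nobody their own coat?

44

This is the derangement count D_5: permutations of 5 items with no fixed point.
By inclusion–exclusion this is Σ_{j=0}^{5} (−1)^j C(5,j)·(5−j)!.
Computing: 120 − 120 + 60 − 20 + 5 − 1 = 44.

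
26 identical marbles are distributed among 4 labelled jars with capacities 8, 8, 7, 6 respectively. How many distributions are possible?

20

Without the upper bounds there are C(29,3) = 3654 ways to split 26 among 4 jars.
Subtract solutions that violate a single cap (substitute x_i' = x_i − (cap_i+1)): x_1 ≥ 9 gives C(20,3) = 1140; x_2 ≥ 9 gives C(20,3) = 1140; x_3 ≥ 8 gives C(21,3) = 1330; x_4 ≥ 7 gives C(22,3) = 1540. Together 5150.
Add back pairs where two caps are both exceeded: 165 + 220 + 286 + 220 + 286 + 364 = 1541.
Subtract triples: 1 + 4 + 10 + 10 = 25.
By inclusion–exclusion the count is 3654 − 5150 + 1541 − 25 = 20.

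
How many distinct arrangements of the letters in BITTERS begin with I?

With the first slot taken by I, it remains to arrange the other 6 letters (BTTERS).
Those 6 letters have T appearing twice, giving (6)!/(2!) = 360.

360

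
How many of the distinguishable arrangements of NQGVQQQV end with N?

105

With the last slot taken by N, it remains to arrange the other 7 letters (QGVQQQV).
Those 7 letters have Q appearing 4 times and V appearing twice, giving (7)!/(4!·2!) = 105.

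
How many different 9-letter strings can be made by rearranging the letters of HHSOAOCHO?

Letter multiplicities in HHSOAOCHO: A×1, C×1, H×3, O×3, S×1.
Dividing 9! = 362880 by 3!·3! = 36 for the repeated letters gives 10080.

10080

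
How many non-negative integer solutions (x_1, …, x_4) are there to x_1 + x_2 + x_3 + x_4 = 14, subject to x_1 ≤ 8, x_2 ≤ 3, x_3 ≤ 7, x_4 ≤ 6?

Ignoring the caps, the number of non-negative solutions to x_1+…+x_4 = 14 is C(17,3) = 680.
Subtract solutions that violate a single cap (substitute x_i' = x_i − (cap_i+1)): x_1 ≥ 9 gives C(8,3) = 56; x_2 ≥ 4 gives C(13,3) = 286; x_3 ≥ 8 gives C(9,3) = 84; x_4 ≥ 7 gives C(10,3) = 120. Together 546.
Add back pairs where two caps are both exceeded: 4 + 0 + 0 + 10 + 20 + 0 = 34.
By inclusion–exclusion the count is 680 − 546 + 34 = 168.

168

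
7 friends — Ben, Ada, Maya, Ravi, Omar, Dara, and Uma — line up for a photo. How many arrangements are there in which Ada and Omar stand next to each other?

Glue Ada and Omar into one block (2 internal orders), leaving 6 units to arrange in a row.
So the count is 2·(6)! = 1440.

1440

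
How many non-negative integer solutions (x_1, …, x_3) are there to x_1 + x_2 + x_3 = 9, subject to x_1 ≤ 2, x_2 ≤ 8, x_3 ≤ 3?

11

By stars and bars, unrestricted non-negative solutions to x_1+…+x_3 = 9 number C(9+2,2) = 55.
Subtract solutions that violate a single cap (substitute x_i' = x_i − (cap_i+1)): x_1 ≥ 3 gives C(8,2) = 28; x_2 ≥ 9 gives C(2,2) = 1; x_3 ≥ 4 gives C(7,2) = 21. Together 50.
Add back pairs where two caps are both exceeded: 0 + 6 + 0 = 6.
By inclusion–exclusion the count is 55 − 50 + 6 = 11.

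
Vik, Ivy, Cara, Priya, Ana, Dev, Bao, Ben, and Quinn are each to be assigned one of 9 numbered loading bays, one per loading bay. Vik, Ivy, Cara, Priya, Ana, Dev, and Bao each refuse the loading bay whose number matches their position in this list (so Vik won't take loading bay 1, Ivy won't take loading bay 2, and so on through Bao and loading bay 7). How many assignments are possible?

165016

Let Aᵢ (for 1 ≤ i ≤ 7) be the placements that put person i in their forbidden loading bay. Any j of these fix j positions, leaving (9−j)! ways to fill the rest, and there are C(7,j) ways to pick which j.
By inclusion–exclusion, the number of valid placements is Σ_{j=0}^{7} (−1)^j C(7,j)·(9−j)!.
Computing: 362880 − 282240 + 105840 − 25200 + 4200 − 504 + 42 − 2 = 165016.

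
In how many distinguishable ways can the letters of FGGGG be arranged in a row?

5

FGGGG has 5 letters with G appearing 4 times.
So there are 5! / (4!) = 5 distinguishable arrangements.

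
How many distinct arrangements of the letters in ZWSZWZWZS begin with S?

280

With the first slot taken by S, it remains to arrange the other 8 letters (ZWZWZWZS).
Those 8 letters have W appearing 3 times and Z appearing 4 times, giving (8)!/(4!·3!) = 280.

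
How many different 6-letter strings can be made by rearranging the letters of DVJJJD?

60

DVJJJD has 6 letters with D appearing twice and J appearing 3 times.
Dividing 6! = 720 by 3!·2! = 12 for the repeated letters gives 60.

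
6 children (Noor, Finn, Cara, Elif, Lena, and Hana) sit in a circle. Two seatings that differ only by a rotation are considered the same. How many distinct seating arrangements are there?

120

Around a circle, 6 distinct people have 6!/6 = (5)! = 120 rotationally distinct seatings.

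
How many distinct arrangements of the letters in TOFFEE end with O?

Fix O in the last position and arrange the remaining 5 letters.
Those 5 letters have E appearing twice and F appearing twice, giving (5)!/(2!·2!) = 30.

30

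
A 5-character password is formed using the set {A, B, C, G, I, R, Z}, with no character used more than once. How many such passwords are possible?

2520

Choose and order 5 of the 7 symbols: the first character has 7 options, the next 6, and so on down to 3.
7 × 6 × 5 × 4 × 3 = 2520.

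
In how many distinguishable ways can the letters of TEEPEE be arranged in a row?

30

Letter multiplicities in TEEPEE: E×4, P×1, T×1.
Dividing 6! = 720 by 4! = 24 for the repeated letters gives 30.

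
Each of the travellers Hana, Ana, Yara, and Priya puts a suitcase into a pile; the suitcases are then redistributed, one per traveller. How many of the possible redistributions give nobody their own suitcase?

9

Count assignments avoiding every fixed point. For any j of the 4 travellers fixed to their own suitcase, the other 4−j can be arranged in (4−j)! ways.
By inclusion–exclusion this is Σ_{j=0}^{4} (−1)^j C(4,j)·(4−j)!.
Computing: 24 − 24 + 12 − 4 + 1 = 9.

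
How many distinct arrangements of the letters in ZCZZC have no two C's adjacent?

Total arrangements of ZCZZC: 5!/(3!·2!) = 10.
If the two C's are adjacent, glue them into one block, leaving 4 items to arrange: (4)!/(3!) = 4 ways.
Hence 10 − 4 = 6.

6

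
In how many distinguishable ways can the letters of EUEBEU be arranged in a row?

The 6 letters of EUEBEU have repeats: E appearing 3 times and U appearing twice.
So there are 6! / (3!·2!) = 60 distinguishable arrangements.

60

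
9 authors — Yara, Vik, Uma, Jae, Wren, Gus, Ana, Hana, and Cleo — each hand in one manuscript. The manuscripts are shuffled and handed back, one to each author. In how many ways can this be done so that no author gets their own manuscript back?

This is the derangement count D_9: permutations of 9 items with no fixed point.
By inclusion–exclusion this is Σ_{j=0}^{9} (−1)^j C(9,j)·(9−j)!.
Computing: 362880 − 362880 + 181440 − 60480 + 15120 − 3024 + 504 − 72 + 9 − 1 = 133496.

133496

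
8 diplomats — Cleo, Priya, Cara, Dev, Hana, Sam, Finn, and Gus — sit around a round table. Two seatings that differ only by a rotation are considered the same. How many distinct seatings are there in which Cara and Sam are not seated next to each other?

3600

Without the restriction there are (7)! = 5040 seatings.
Seatings with Cara beside Sam: treat them as a block with 2 internal orders, giving 2 × (6)! = 1440.
Subtracting, 5040 − 1440 = 3600.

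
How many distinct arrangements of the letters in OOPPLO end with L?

10

Fix L in the last position and arrange the remaining 5 letters.
Those 5 letters have O appearing 3 times and P appearing twice, giving (5)!/(3!·2!) = 10.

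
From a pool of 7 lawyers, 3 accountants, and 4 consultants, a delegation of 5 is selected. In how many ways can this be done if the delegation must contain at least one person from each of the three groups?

Unrestricted: C(14,5) = 2002 ways to pick any 5 of the 14.
Selections missing a whole group: no lawyers → C(7,5) = 21; no accountants → C(11,5) = 462; no consultants → C(10,5) = 252.
Add back selections omitting two groups (i.e. drawn from a single group): C(7,5) + C(3,5) + C(4,5) = 21.
By inclusion–exclusion: 2002 − 735 + 21 = 1288.

1288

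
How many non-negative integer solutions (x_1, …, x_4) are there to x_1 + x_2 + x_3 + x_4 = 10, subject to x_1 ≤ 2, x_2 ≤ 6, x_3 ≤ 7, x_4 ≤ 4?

By stars and bars, unrestricted non-negative solutions to x_1+…+x_4 = 10 number C(10+3,3) = 286.
Subtract solutions that violate a single cap (substitute x_i' = x_i − (cap_i+1)): x_1 ≥ 3 gives C(10,3) = 120; x_2 ≥ 7 gives C(6,3) = 20; x_3 ≥ 8 gives C(5,3) = 10; x_4 ≥ 5 gives C(8,3) = 56. Together 206.
Add back pairs where two caps are both exceeded: 1 + 0 + 10 + 0 + 0 + 0 = 11.
By inclusion–exclusion the count is 286 − 206 + 11 = 91.

91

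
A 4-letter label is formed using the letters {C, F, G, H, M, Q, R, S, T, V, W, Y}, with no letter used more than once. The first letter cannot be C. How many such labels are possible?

The first letter has 12−1 = 11 choices (anything except C).
The remaining 3 letters are filled from the other 11 symbols without repetition: 11 × 10 × 9 = 990.
Total: 11 × 990 = 10890.

10890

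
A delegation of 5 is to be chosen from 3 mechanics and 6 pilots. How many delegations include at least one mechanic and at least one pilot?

Unrestricted: C(9,5) = 126 ways to pick any 5 of the 9.
Subtract selections that omit an entire group: no mechanics → C(6,5) = 6; no pilots → C(3,5) = 0.
Both groups omitted at once is impossible, so 126 − 6 = 120.

120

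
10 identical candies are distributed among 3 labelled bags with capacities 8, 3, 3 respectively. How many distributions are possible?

Ignoring the caps, the number of non-negative solutions to x_1+…+x_3 = 10 is C(12,2) = 66.
Subtract solutions that violate a single cap (substitute x_i' = x_i − (cap_i+1)): x_1 ≥ 9 gives C(3,2) = 3; x_2 ≥ 4 gives C(8,2) = 28; x_3 ≥ 4 gives C(8,2) = 28. Together 59.
Add back pairs where two caps are both exceeded: 0 + 0 + 6 = 6.
By inclusion–exclusion the count is 66 − 59 + 6 = 13.

13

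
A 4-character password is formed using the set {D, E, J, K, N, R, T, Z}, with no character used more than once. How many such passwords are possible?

This is a permutation of 4 out of 8: P(8,4) = 8!/4!.
That product is 8 × 7 × 6 × 5 = 1680.

1680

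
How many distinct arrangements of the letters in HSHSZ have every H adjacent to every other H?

12

Treat the 2 copies of H as a single block. The multiset to arrange is then {HH, S, S, Z}, 4 items in all.
That gives (4)!/(2!) = 12 arrangements.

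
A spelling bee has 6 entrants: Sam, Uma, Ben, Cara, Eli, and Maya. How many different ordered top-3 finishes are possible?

There are 6 choices for 1st place, 5 for 2nd, and 4 for 3rd.
That gives 6 × 5 × 4 = 120.

120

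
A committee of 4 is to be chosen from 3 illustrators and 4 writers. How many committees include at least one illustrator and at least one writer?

34

Total 4-person selections from all 7: C(7,4) = 35.
Subtract selections that omit an entire group: no illustrators → C(4,4) = 1; no writers → C(3,4) = 0.
Both groups omitted at once is impossible, so 35 − 1 = 34.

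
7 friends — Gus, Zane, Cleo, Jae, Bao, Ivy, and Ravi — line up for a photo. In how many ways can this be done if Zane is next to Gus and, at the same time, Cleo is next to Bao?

Treat {Zane,Gus} as one block (2 orders) and {Cleo,Bao} as another (2 orders).
That leaves 5 units to arrange: 2 × 2 × 5! = 4 × 120 = 480.

480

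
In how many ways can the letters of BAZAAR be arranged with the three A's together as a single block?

Treat the 3 copies of A as a single block. The multiset to arrange is then {AAA, B, R, Z}, 4 items in all.
All 4 items are distinct, so there are (4)! = 24 arrangements.

24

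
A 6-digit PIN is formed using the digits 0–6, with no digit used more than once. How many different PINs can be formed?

This is a permutation of 6 out of 7: P(7,6) = 7!/1!.
That product is 7 × 6 × 5 × 4 × 3 × 2 = 5040.

5040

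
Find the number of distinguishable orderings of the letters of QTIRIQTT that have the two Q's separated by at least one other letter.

1260

Total arrangements of QTIRIQTT: 8!/(3!·2!·2!) = 1680.
If the two Q's are adjacent, glue them into one block, leaving 7 items to arrange: (7)!/(3!·2!) = 420 ways.
Hence 1680 − 420 = 1260.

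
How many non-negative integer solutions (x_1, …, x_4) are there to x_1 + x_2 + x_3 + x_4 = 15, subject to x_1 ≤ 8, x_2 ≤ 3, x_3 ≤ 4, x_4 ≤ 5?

51

Ignoring the caps, the number of non-negative solutions to x_1+…+x_4 = 15 is C(18,3) = 816.
Subtract solutions that violate a single cap (substitute x_i' = x_i − (cap_i+1)): x_1 ≥ 9 gives C(9,3) = 84; x_2 ≥ 4 gives C(14,3) = 364; x_3 ≥ 5 gives C(13,3) = 286; x_4 ≥ 6 gives C(12,3) = 220. Together 954.
Add back pairs where two caps are both exceeded: 10 + 4 + 1 + 84 + 56 + 35 = 190.
Subtract triples: 0 + 0 + 0 + 1 = 1.
By inclusion–exclusion the count is 816 − 954 + 190 − 1 = 51.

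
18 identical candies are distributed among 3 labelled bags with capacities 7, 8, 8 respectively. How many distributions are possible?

Ignoring the caps, the number of non-negative solutions to x_1+…+x_3 = 18 is C(20,2) = 190.
Subtract solutions that violate a single cap (substitute x_i' = x_i − (cap_i+1)): x_1 ≥ 8 gives C(12,2) = 66; x_2 ≥ 9 gives C(11,2) = 55; x_3 ≥ 9 gives C(11,2) = 55. Together 176.
Add back pairs where two caps are both exceeded: 3 + 3 + 1 = 7.
By inclusion–exclusion the count is 190 − 176 + 7 = 21.

21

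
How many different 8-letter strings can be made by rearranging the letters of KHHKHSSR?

1680

KHHKHSSR has 8 letters with H appearing 3 times, K appearing twice, and S appearing twice.
So there are 8! / (3!·2!·2!) = 1680 distinguishable arrangements.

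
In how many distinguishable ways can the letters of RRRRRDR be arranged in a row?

7

Letter multiplicities in RRRRRDR: D×1, R×6.
So there are 7! / (6!) = 7 distinguishable arrangements.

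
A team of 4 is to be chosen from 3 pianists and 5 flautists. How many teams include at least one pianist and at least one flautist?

65

With no constraint there are C(8,4) = 70 possible selections.
Selections missing a whole group: no pianists → C(5,4) = 5; no flautists → C(3,4) = 0.
Both groups omitted at once is impossible, so 70 − 5 = 65.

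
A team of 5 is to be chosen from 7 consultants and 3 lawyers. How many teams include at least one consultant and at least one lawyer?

231

Total 5-person selections from all 10: C(10,5) = 252.
Subtract selections that omit an entire group: no consultants → C(3,5) = 0; no lawyers → C(7,5) = 21.
Both groups omitted at once is impossible, so 252 − 21 = 231.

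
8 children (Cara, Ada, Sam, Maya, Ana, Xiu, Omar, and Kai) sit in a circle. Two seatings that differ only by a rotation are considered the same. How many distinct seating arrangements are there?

Fix one person's seat to break rotational symmetry; the remaining 7 people can be arranged in (7)! = 5040 ways.

5040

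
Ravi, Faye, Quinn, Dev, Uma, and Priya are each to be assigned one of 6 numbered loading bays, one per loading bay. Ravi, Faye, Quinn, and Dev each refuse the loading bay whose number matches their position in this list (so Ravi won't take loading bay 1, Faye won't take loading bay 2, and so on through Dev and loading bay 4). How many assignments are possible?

Let Aᵢ (for 1 ≤ i ≤ 4) be the placements that put person i in their forbidden loading bay. Any j of these fix j positions, leaving (6−j)! ways to fill the rest, and there are C(4,j) ways to pick which j.
By inclusion–exclusion, the number of valid placements is Σ_{j=0}^{4} (−1)^j C(4,j)·(6−j)!.
Computing: 720 − 480 + 144 − 24 + 2 = 362.

362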